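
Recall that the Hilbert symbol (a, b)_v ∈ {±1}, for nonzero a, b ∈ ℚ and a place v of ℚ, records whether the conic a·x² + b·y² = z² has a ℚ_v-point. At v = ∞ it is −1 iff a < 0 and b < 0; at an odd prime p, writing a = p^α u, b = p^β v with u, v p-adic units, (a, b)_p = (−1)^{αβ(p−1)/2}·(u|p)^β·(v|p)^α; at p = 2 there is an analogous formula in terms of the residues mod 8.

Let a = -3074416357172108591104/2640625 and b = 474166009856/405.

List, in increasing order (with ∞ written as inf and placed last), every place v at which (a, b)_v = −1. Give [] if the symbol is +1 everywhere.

[2, 7, 23, 29]

(a, b) ≡ (-46, 22330) mod (ℚ^×)²; places V = {2, 3, 5, 7, 11, 13, 23, 29, ∞}.
(a,b)_29: α=0, u≡19; β=1, v≡25 (mod 29); (19|29)=-1, (25|29)=+1; sign (−1)^0·-1^1·+1^0 = -1.
(a,b)_7: α=6, u≡5; β=3, v≡3 (mod 7); (5|7)=-1, (3|7)=-1; sign (−1)^0·-1^3·-1^6 = -1.
(a,b)_11: α=2, u≡9; β=1, v≡10 (mod 11); (9|11)=+1, (10|11)=-1; sign (−1)^0·+1^1·-1^2 = +1.
(a,b)_∞: sgn(-46)=−, sgn(22330)=+, so +1.
(a,b)_3: α=0, u≡2; β=-4, v≡1 (mod 3); (2|3)=-1, (1|3)=+1; sign (−1)^0·-1^-4·+1^0 = +1.
(a,b)_23: α=5, u≡20; β=2, v≡5 (mod 23); (20|23)=-1, (5|23)=-1; sign (−1)^0·-1^2·-1^5 = -1.
(a,b)_2: α=25, β=13; u≡1, v≡5 (mod 8); ε(u)ε(v)=0·0, αω(v)=25·1, βω(u)=13·0; sum ≡ 1  ⇒  -1.
(a,b)_5: α=-6, u≡4; β=-1, v≡1 (mod 5); (4|5)=+1, (1|5)=+1; sign (−1)^0·+1^-1·+1^-6 = +1.
(a,b)_13: α=-2, u≡7; β=0, v≡3 (mod 13); (7|13)=-1, (3|13)=+1; sign (−1)^0·-1^0·+1^-2 = +1.
(-46, 22330 / ℚ) ramifies at {2, 7, 23, 29}: a division algebra.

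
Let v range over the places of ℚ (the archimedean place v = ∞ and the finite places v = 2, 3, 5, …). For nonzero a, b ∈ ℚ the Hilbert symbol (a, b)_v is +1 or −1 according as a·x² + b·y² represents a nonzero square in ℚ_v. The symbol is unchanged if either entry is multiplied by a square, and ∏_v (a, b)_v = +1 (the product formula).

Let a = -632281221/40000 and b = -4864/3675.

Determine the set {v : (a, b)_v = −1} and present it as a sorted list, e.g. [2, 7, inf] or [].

[2, 3, 13, 17, 19, inf]

Mod squares: a ≡ -46189, b ≡ -57. Check v ∈ {∞, 2, 3, 5, 7, 11, 13, 17, 19}.
v=17: a=17^1·(≡5), b=17^0·(≡5) mod 17; (5|17)=-1, (5|17)=-1; (−1)^{1·0·8}·(-1)^0·(-1)^1 = -1.
v=13: a=13^3·(≡12), b=13^0·(≡7) mod 13; (12|13)=+1, (7|13)=-1; (−1)^{3·0·6}·(+1)^0·(-1)^3 = -1.
v=7: a=7^0·(≡1), b=7^-2·(≡3) mod 7; (1|7)=+1, (3|7)=-1; (−1)^{0·-2·3}·(+1)^-2·(-1)^0 = +1.
v=3: a=3^4·(≡2), b=3^-1·(≡2) mod 3; (2|3)=-1, (2|3)=-1; (−1)^{4·-1·1}·(-1)^-1·(-1)^4 = -1.
v=∞: -46189 < 0 and -57 < 0  ⇒  (a,b)_∞ = -1.
v=2: v_2(a)=-6, v_2(b)=8; units ≡ 3, 7 (mod 8); ε·ε+αω+βω = 1·1+-6·0+8·1 ≡ 1  ⇒  (a,b)_2 = -1.
v=5: a=5^-4·(≡1), b=5^-2·(≡3) mod 5; (1|5)=+1, (3|5)=-1; (−1)^{-4·-2·2}·(+1)^-2·(-1)^-4 = +1.
v=11: a=11^1·(≡1), b=11^0·(≡9) mod 11; (1|11)=+1, (9|11)=+1; (−1)^{1·0·5}·(+1)^0·(+1)^1 = +1.
v=19: a=19^1·(≡17), b=19^1·(≡6) mod 19; (17|19)=+1, (6|19)=+1; (−1)^{1·1·9}·(+1)^1·(+1)^1 = -1.
Ram(-46189, -57) = {2, 3, 13, 17, 19, ∞}; no ℚ_2-point on the conic.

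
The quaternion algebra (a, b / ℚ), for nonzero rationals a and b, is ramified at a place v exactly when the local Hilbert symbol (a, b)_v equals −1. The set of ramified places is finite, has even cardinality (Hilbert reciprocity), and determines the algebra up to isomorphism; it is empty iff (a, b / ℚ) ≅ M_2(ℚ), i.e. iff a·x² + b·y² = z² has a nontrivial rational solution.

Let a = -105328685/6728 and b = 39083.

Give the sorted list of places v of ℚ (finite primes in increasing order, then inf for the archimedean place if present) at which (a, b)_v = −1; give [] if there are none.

[5, 19]

(a, b) ≡ (-35530, 323) mod (ℚ^×)²; places V = {2, 5, 7, 11, 17, 19, 29, ∞}.
(a,b)_29: α=-2, u≡5; β=0, v≡20 (mod 29); (5|29)=+1, (20|29)=+1; sign (−1)^0·+1^0·+1^-2 = +1.
(a,b)_5: α=1, u≡1; β=0, v≡3 (mod 5); (1|5)=+1, (3|5)=-1; sign (−1)^0·+1^0·-1^1 = -1.
(a,b)_2: α=-3, β=0; u≡3, v≡3 (mod 8); ε(u)ε(v)=1·1, αω(v)=-3·1, βω(u)=0·1; sum ≡ 0  ⇒  +1.
(a,b)_17: α=1, u≡9; β=1, v≡4 (mod 17); (9|17)=+1, (4|17)=+1; sign (−1)^0·+1^1·+1^1 = +1.
(a,b)_∞: sgn(-35530)=−, sgn(323)=+, so +1.
(a,b)_7: α=2, u≡2; β=0, v≡2 (mod 7); (2|7)=+1, (2|7)=+1; sign (−1)^0·+1^0·+1^2 = +1.
(a,b)_11: α=3, u≡3; β=2, v≡4 (mod 11); (3|11)=+1, (4|11)=+1; sign (−1)^0·+1^2·+1^3 = +1.
(a,b)_19: α=1, u≡17; β=1, v≡5 (mod 19); (17|19)=+1, (5|19)=+1; sign (−1)^1·+1^1·+1^1 = -1.
Ram(-35530, 323) = {5, 19}; no ℚ_5-point on the conic.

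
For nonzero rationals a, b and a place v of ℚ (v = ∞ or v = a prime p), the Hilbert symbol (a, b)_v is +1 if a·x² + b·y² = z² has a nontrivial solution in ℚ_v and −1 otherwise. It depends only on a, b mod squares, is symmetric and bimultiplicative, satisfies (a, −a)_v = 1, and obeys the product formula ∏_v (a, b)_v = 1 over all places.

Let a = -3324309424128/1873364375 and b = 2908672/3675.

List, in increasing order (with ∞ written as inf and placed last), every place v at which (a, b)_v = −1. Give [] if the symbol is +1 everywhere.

(a, b) ≡ (-25806, 34086) mod (ℚ^×)²; places V = {2, 3, 5, 7, 11, 13, 17, 19, 23, ∞}.
(a,b)_2: α=11, β=9; u≡1, v≡3 (mod 8); ε(u)ε(v)=0·1, αω(v)=11·1, βω(u)=9·0; sum ≡ 1  ⇒  -1.
(a,b)_∞: sgn(-25806)=−, sgn(34086)=+, so +1.
(a,b)_5: α=-4, u≡4; β=-2, v≡1 (mod 5); (4|5)=+1, (1|5)=+1; sign (−1)^0·+1^-2·+1^-4 = +1.
(a,b)_3: α=11, u≡2; β=-1, v≡1 (mod 3); (2|3)=-1, (1|3)=+1; sign (−1)^1·-1^-1·+1^11 = +1.
(a,b)_19: α=-4, u≡13; β=1, v≡3 (mod 19); (13|19)=-1, (3|19)=-1; sign (−1)^0·-1^1·-1^-4 = -1.
(a,b)_17: α=1, u≡6; β=0, v≡2 (mod 17); (6|17)=-1, (2|17)=+1; sign (−1)^0·-1^0·+1^1 = +1.
(a,b)_23: α=-1, u≡5; β=1, v≡21 (mod 23); (5|23)=-1, (21|23)=-1; sign (−1)^1·-1^1·-1^-1 = -1.
(a,b)_13: α=0, u≡4; β=1, v≡3 (mod 13); (4|13)=+1, (3|13)=+1; sign (−1)^0·+1^1·+1^0 = +1.
(a,b)_7: α=2, u≡5; β=-2, v≡5 (mod 7); (5|7)=-1, (5|7)=-1; sign (−1)^0·-1^-2·-1^2 = +1.
(a,b)_11: α=1, u≡6; β=0, v≡8 (mod 11); (6|11)=-1, (8|11)=-1; sign (−1)^0·-1^0·-1^1 = -1.
|Ram(-25806, 34086)| = 4, even; anisotropic at {2, 11, 19, 23}.

[2, 11, 19, 23]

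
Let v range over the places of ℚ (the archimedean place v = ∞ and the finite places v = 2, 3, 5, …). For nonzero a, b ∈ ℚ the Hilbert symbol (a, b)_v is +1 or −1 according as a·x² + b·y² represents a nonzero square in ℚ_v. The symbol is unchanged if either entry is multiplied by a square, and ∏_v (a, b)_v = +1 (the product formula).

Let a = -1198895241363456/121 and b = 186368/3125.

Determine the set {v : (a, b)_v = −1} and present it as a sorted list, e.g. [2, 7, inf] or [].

[7, 13]

(a, b) ≡ (-39, 910) mod (ℚ^×)²; places V = {2, 3, 5, 7, 11, 13, 17, ∞}.
(a,b)_17: α=2, u≡6; β=0, v≡1 (mod 17); (6|17)=-1, (1|17)=+1; sign (−1)^0·-1^0·+1^2 = +1.
(a,b)_∞: sgn(-39)=−, sgn(910)=+, so +1.
(a,b)_2: α=18, β=11; u≡1, v≡7 (mod 8); ε(u)ε(v)=0·1, αω(v)=18·0, βω(u)=11·0; sum ≡ 0  ⇒  +1.
(a,b)_5: α=0, u≡4; β=-5, v≡3 (mod 5); (4|5)=+1, (3|5)=-1; sign (−1)^0·+1^-5·-1^0 = +1.
(a,b)_13: α=3, u≡4; β=1, v≡2 (mod 13); (4|13)=+1, (2|13)=-1; sign (−1)^0·+1^1·-1^3 = -1.
(a,b)_3: α=1, u≡2; β=0, v≡1 (mod 3); (2|3)=-1, (1|3)=+1; sign (−1)^0·-1^0·+1^1 = +1.
(a,b)_11: α=-2, u≡1; β=0, v≡6 (mod 11); (1|11)=+1, (6|11)=-1; sign (−1)^0·+1^0·-1^-2 = +1.
(a,b)_7: α=4, u≡3; β=1, v≡1 (mod 7); (3|7)=-1, (1|7)=+1; sign (−1)^0·-1^1·+1^4 = -1.
(-39, 910 / ℚ) ramifies at {7, 13}: a division algebra.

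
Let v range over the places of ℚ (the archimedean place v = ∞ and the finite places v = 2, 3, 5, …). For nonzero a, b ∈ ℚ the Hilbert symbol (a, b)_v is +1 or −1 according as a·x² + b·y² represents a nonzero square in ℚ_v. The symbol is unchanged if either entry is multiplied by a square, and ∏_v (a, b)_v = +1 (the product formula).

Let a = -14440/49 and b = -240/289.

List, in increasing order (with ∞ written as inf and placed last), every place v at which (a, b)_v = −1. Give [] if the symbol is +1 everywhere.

[3, inf]

Mod squares: a ≡ -10, b ≡ -15. Check v ∈ {∞, 2, 3, 5, 7, 17, 19}.
v=5: a=5^1·(≡3), b=5^1·(≡3) mod 5; (3|5)=-1, (3|5)=-1; (−1)^{1·1·2}·(-1)^1·(-1)^1 = +1.
v=17: a=17^0·(≡12), b=17^-2·(≡15) mod 17; (12|17)=-1, (15|17)=+1; (−1)^{0·-2·8}·(-1)^-2·(+1)^0 = +1.
v=7: a=7^-2·(≡1), b=7^0·(≡6) mod 7; (1|7)=+1, (6|7)=-1; (−1)^{-2·0·3}·(+1)^0·(-1)^-2 = +1.
v=3: a=3^0·(≡2), b=3^1·(≡1) mod 3; (2|3)=-1, (1|3)=+1; (−1)^{0·1·1}·(-1)^1·(+1)^0 = -1.
v=19: a=19^2·(≡5), b=19^0·(≡16) mod 19; (5|19)=+1, (16|19)=+1; (−1)^{2·0·9}·(+1)^0·(+1)^2 = +1.
v=∞: -10 < 0 and -15 < 0  ⇒  (a,b)_∞ = -1.
v=2: v_2(a)=3, v_2(b)=4; units ≡ 3, 1 (mod 8); ε·ε+αω+βω = 1·0+3·0+4·1 ≡ 0  ⇒  (a,b)_2 = +1.
(-10, -15 / ℚ) ramifies at {3, ∞}: a division algebra.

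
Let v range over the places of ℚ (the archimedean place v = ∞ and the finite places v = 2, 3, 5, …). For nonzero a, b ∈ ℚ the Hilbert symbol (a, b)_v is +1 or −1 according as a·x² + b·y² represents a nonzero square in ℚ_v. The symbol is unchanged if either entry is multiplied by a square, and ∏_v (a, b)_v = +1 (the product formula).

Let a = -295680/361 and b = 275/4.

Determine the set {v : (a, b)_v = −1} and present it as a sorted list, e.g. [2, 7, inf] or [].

(a, b) ≡ (-1155, 11) mod (ℚ^×)²; places V = {2, 3, 5, 7, 11, 19, ∞}.
(a,b)_19: α=-2, u≡17; β=0, v≡7 (mod 19); (17|19)=+1, (7|19)=+1; sign (−1)^0·+1^0·+1^-2 = +1.
(a,b)_7: α=1, u≡3; β=0, v≡4 (mod 7); (3|7)=-1, (4|7)=+1; sign (−1)^0·-1^0·+1^1 = +1.
(a,b)_3: α=1, u≡2; β=0, v≡2 (mod 3); (2|3)=-1, (2|3)=-1; sign (−1)^0·-1^0·-1^1 = -1.
(a,b)_∞: sgn(-1155)=−, sgn(11)=+, so +1.
(a,b)_11: α=1, u≡9; β=1, v≡9 (mod 11); (9|11)=+1, (9|11)=+1; sign (−1)^1·+1^1·+1^1 = -1.
(a,b)_5: α=1, u≡4; β=2, v≡4 (mod 5); (4|5)=+1, (4|5)=+1; sign (−1)^0·+1^2·+1^1 = +1.
(a,b)_2: α=8, β=-2; u≡5, v≡3 (mod 8); ε(u)ε(v)=0·1, αω(v)=8·1, βω(u)=-2·1; sum ≡ 0  ⇒  +1.
Ram(-1155, 11) = {3, 11}; no ℚ_3-point on the conic.

[3, 11]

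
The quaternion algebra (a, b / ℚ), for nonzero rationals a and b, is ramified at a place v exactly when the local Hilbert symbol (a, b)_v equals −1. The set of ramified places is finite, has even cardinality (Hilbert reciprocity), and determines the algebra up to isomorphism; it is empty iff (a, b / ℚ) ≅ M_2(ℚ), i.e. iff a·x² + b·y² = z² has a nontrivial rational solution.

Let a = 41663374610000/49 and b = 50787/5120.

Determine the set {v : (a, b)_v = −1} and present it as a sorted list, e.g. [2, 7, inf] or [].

Mod squares: a ≡ 95381, b ≡ 3135. Check v ∈ {∞, 2, 3, 5, 7, 11, 13, 19, 23, 29}.
v=13: a=13^1·(≡8), b=13^0·(≡2) mod 13; (8|13)=-1, (2|13)=-1; (−1)^{1·0·6}·(-1)^0·(-1)^1 = -1.
v=2: v_2(a)=4, v_2(b)=-10; units ≡ 5, 7 (mod 8); ε·ε+αω+βω = 0·1+4·0+-10·1 ≡ 0  ⇒  (a,b)_2 = +1.
v=23: a=23^1·(≡7), b=23^0·(≡15) mod 23; (7|23)=-1, (15|23)=-1; (−1)^{1·0·11}·(-1)^0·(-1)^1 = -1.
v=3: a=3^0·(≡2), b=3^5·(≡1) mod 3; (2|3)=-1, (1|3)=+1; (−1)^{0·5·1}·(-1)^5·(+1)^0 = -1.
v=11: a=11^3·(≡1), b=11^1·(≡6) mod 11; (1|11)=+1, (6|11)=-1; (−1)^{3·1·5}·(+1)^1·(-1)^3 = +1.
v=19: a=19^2·(≡9), b=19^1·(≡12) mod 19; (9|19)=+1, (12|19)=-1; (−1)^{2·1·9}·(+1)^1·(-1)^2 = +1.
v=5: a=5^4·(≡4), b=5^-1·(≡3) mod 5; (4|5)=+1, (3|5)=-1; (−1)^{4·-1·2}·(+1)^-1·(-1)^4 = +1.
v=∞: 95381 > 0 and 3135 > 0  ⇒  (a,b)_∞ = +1.
v=7: a=7^-2·(≡3), b=7^0·(≡3) mod 7; (3|7)=-1, (3|7)=-1; (−1)^{-2·0·3}·(-1)^0·(-1)^-2 = +1.
v=29: a=29^1·(≡8), b=29^0·(≡15) mod 29; (8|29)=-1, (15|29)=-1; (−1)^{1·0·14}·(-1)^0·(-1)^1 = -1.
|Ram(95381, 3135)| = 4, even; anisotropic at {3, 13, 23, 29}.

[3, 13, 23, 29]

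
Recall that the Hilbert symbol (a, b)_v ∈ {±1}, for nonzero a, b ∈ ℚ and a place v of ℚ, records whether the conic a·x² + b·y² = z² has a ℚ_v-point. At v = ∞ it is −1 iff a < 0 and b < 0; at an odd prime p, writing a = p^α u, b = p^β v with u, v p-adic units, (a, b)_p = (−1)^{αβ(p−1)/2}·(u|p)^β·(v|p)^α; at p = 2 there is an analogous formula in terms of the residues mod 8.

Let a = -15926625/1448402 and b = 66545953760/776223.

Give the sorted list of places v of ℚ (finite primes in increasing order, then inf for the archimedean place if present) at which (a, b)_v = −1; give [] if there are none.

(a, b) ≡ (-130, 770) mod (ℚ^×)²; places V = {2, 3, 5, 7, 11, 13, 23, 37, 43, ∞}.
(a,b)_37: α=-2, u≡23; β=-2, v≡21 (mod 37); (23|37)=-1, (21|37)=+1; sign (−1)^0·-1^-2·+1^-2 = +1.
(a,b)_∞: sgn(-130)=−, sgn(770)=+, so +1.
(a,b)_23: α=-2, u≡1; β=0, v≡15 (mod 23); (1|23)=+1, (15|23)=-1; sign (−1)^0·+1^0·-1^-2 = +1.
(a,b)_2: α=-1, β=5; u≡7, v≡1 (mod 8); ε(u)ε(v)=1·0, αω(v)=-1·0, βω(u)=5·0; sum ≡ 0  ⇒  +1.
(a,b)_5: α=3, u≡1; β=1, v≡4 (mod 5); (1|5)=+1, (4|5)=+1; sign (−1)^0·+1^1·+1^3 = +1.
(a,b)_43: α=0, u≡7; β=2, v≡32 (mod 43); (7|43)=-1, (32|43)=-1; sign (−1)^0·-1^2·-1^0 = +1.
(a,b)_13: α=1, u≡3; β=2, v≡10 (mod 13); (3|13)=+1, (10|13)=+1; sign (−1)^0·+1^2·+1^1 = +1.
(a,b)_3: α=4, u≡2; β=-4, v≡2 (mod 3); (2|3)=-1, (2|3)=-1; sign (−1)^0·-1^-4·-1^4 = +1.
(a,b)_7: α=0, u≡5; β=-1, v≡3 (mod 7); (5|7)=-1, (3|7)=-1; sign (−1)^0·-1^-1·-1^0 = -1.
(a,b)_11: α=2, u≡10; β=3, v≡3 (mod 11); (10|11)=-1, (3|11)=+1; sign (−1)^0·-1^3·+1^2 = -1.
(-130, 770 / ℚ) ramifies at {7, 11}: a division algebra.

[7, 11]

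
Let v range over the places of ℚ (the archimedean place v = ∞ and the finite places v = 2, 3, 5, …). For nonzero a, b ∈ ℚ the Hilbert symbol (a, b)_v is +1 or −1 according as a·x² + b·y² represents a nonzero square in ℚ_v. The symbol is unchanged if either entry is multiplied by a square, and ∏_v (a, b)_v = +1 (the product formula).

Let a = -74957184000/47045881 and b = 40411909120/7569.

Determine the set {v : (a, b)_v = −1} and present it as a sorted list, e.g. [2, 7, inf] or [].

[5, 37, 41, 43]

Mod squares: a ≡ -615, b ≡ 326155. Check v ∈ {∞, 2, 3, 5, 11, 19, 23, 29, 37, 41, 43}.
v=23: a=23^2·(≡4), b=23^0·(≡11) mod 23; (4|23)=+1, (11|23)=-1; (−1)^{2·0·11}·(+1)^0·(-1)^2 = +1.
v=41: a=41^1·(≡19), b=41^1·(≡5) mod 41; (19|41)=-1, (5|41)=+1; (−1)^{1·1·20}·(-1)^1·(+1)^1 = -1.
v=5: a=5^3·(≡3), b=5^1·(≡1) mod 5; (3|5)=-1, (1|5)=+1; (−1)^{3·1·2}·(-1)^1·(+1)^3 = -1.
v=2: v_2(a)=10, v_2(b)=10; units ≡ 1, 3 (mod 8); ε·ε+αω+βω = 0·1+10·1+10·0 ≡ 0  ⇒  (a,b)_2 = +1.
v=37: a=37^0·(≡14), b=37^1·(≡12) mod 37; (14|37)=-1, (12|37)=+1; (−1)^{0·1·18}·(-1)^1·(+1)^0 = -1.
v=19: a=19^-6·(≡12), b=19^0·(≡17) mod 19; (12|19)=-1, (17|19)=+1; (−1)^{-6·0·9}·(-1)^0·(+1)^-6 = +1.
v=3: a=3^3·(≡2), b=3^-2·(≡1) mod 3; (2|3)=-1, (1|3)=+1; (−1)^{3·-2·1}·(-1)^-2·(+1)^3 = +1.
v=29: a=29^0·(≡28), b=29^-2·(≡18) mod 29; (28|29)=+1, (18|29)=-1; (−1)^{0·-2·14}·(+1)^-2·(-1)^0 = +1.
v=43: a=43^0·(≡29), b=43^1·(≡13) mod 43; (29|43)=-1, (13|43)=+1; (−1)^{0·1·21}·(-1)^1·(+1)^0 = -1.
v=∞: -615 < 0 and 326155 > 0  ⇒  (a,b)_∞ = +1.
v=11: a=11^0·(≡9), b=11^2·(≡5) mod 11; (9|11)=+1, (5|11)=+1; (−1)^{0·2·5}·(+1)^2·(+1)^0 = +1.
Ram(-615, 326155) = {5, 37, 41, 43}; no ℚ_5-point on the conic.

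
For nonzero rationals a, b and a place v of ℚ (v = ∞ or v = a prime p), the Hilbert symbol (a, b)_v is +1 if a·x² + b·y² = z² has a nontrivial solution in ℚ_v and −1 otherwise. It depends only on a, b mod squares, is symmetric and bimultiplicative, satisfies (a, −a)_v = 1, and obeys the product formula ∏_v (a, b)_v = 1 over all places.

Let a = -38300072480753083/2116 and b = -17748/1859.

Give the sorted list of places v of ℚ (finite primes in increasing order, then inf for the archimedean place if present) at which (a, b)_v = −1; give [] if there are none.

[17, inf]

Mod squares: a ≡ -187, b ≡ -5423. Check v ∈ {∞, 2, 3, 7, 11, 13, 17, 23, 29}.
v=13: a=13^2·(≡2), b=13^-2·(≡8) mod 13; (2|13)=-1, (8|13)=-1; (−1)^{2·-2·6}·(-1)^-2·(-1)^2 = +1.
v=∞: -187 < 0 and -5423 < 0  ⇒  (a,b)_∞ = -1.
v=11: a=11^3·(≡5), b=11^-1·(≡7) mod 11; (5|11)=+1, (7|11)=-1; (−1)^{3·-1·5}·(+1)^-1·(-1)^3 = +1.
v=29: a=29^4·(≡4), b=29^1·(≡28) mod 29; (4|29)=+1, (28|29)=+1; (−1)^{4·1·14}·(+1)^1·(+1)^4 = +1.
v=7: a=7^2·(≡4), b=7^0·(≡1) mod 7; (4|7)=+1, (1|7)=+1; (−1)^{2·0·3}·(+1)^0·(+1)^2 = +1.
v=23: a=23^-2·(≡15), b=23^0·(≡21) mod 23; (15|23)=-1, (21|23)=-1; (−1)^{-2·0·11}·(-1)^0·(-1)^-2 = +1.
v=2: v_2(a)=-2, v_2(b)=2; units ≡ 5, 1 (mod 8); ε·ε+αω+βω = 0·0+-2·0+2·1 ≡ 0  ⇒  (a,b)_2 = +1.
v=17: a=17^3·(≡5), b=17^1·(≡13) mod 17; (5|17)=-1, (13|17)=+1; (−1)^{3·1·8}·(-1)^1·(+1)^3 = -1.
v=3: a=3^0·(≡2), b=3^2·(≡1) mod 3; (2|3)=-1, (1|3)=+1; (−1)^{0·2·1}·(-1)^2·(+1)^0 = +1.
|Ram(-187, -5423)| = 2, even; anisotropic at {17, ∞}.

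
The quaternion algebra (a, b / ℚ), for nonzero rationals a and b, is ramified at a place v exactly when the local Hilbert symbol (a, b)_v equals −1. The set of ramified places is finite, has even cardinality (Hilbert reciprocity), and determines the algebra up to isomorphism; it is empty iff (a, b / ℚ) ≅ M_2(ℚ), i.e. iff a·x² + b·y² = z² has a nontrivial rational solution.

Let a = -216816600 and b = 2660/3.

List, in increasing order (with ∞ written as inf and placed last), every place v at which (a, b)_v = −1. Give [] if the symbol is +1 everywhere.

[2, 3, 7, 13]

Mod squares: a ≡ -6006, b ≡ 1995. Check v ∈ {∞, 2, 3, 5, 7, 11, 13, 19}.
v=13: a=13^1·(≡7), b=13^0·(≡7) mod 13; (7|13)=-1, (7|13)=-1; (−1)^{1·0·6}·(-1)^0·(-1)^1 = -1.
v=2: v_2(a)=3, v_2(b)=2; units ≡ 5, 3 (mod 8); ε·ε+αω+βω = 0·1+3·1+2·1 ≡ 1  ⇒  (a,b)_2 = -1.
v=5: a=5^2·(≡1), b=5^1·(≡4) mod 5; (1|5)=+1, (4|5)=+1; (−1)^{2·1·2}·(+1)^1·(+1)^2 = +1.
v=3: a=3^1·(≡2), b=3^-1·(≡2) mod 3; (2|3)=-1, (2|3)=-1; (−1)^{1·-1·1}·(-1)^-1·(-1)^1 = -1.
v=11: a=11^1·(≡3), b=11^0·(≡3) mod 11; (3|11)=+1, (3|11)=+1; (−1)^{1·0·5}·(+1)^0·(+1)^1 = +1.
v=19: a=19^2·(≡9), b=19^1·(≡15) mod 19; (9|19)=+1, (15|19)=-1; (−1)^{2·1·9}·(+1)^1·(-1)^2 = +1.
v=∞: -6006 < 0 and 1995 > 0  ⇒  (a,b)_∞ = +1.
v=7: a=7^1·(≡3), b=7^1·(≡3) mod 7; (3|7)=-1, (3|7)=-1; (−1)^{1·1·3}·(-1)^1·(-1)^1 = -1.
Ram(-6006, 1995) = {2, 3, 7, 13}; no ℚ_2-point on the conic.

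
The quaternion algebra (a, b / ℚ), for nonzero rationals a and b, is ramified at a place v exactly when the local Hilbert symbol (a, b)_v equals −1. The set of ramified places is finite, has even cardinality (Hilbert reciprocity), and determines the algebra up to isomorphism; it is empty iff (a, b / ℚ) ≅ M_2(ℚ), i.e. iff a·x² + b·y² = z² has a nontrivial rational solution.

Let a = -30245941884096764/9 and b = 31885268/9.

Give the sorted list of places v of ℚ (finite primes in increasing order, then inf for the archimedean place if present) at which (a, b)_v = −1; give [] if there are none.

Mod squares: a ≡ -119, b ≡ 7971317. Check v ∈ {∞, 2, 3, 7, 17, 19, 23, 29, 37}.
v=37: a=37^2·(≡35), b=37^1·(≡12) mod 37; (35|37)=-1, (12|37)=+1; (−1)^{2·1·18}·(-1)^1·(+1)^2 = -1.
v=23: a=23^2·(≡14), b=23^1·(≡22) mod 23; (14|23)=-1, (22|23)=-1; (−1)^{2·1·11}·(-1)^1·(-1)^2 = -1.
v=7: a=7^1·(≡2), b=7^0·(≡1) mod 7; (2|7)=+1, (1|7)=+1; (−1)^{1·0·3}·(+1)^0·(+1)^1 = +1.
v=29: a=29^2·(≡3), b=29^1·(≡21) mod 29; (3|29)=-1, (21|29)=-1; (−1)^{2·1·14}·(-1)^1·(-1)^2 = -1.
v=3: a=3^-2·(≡1), b=3^-2·(≡2) mod 3; (1|3)=+1, (2|3)=-1; (−1)^{-2·-2·1}·(+1)^-2·(-1)^-2 = +1.
v=2: v_2(a)=2, v_2(b)=2; units ≡ 1, 5 (mod 8); ε·ε+αω+βω = 0·0+2·1+2·0 ≡ 0  ⇒  (a,b)_2 = +1.
v=17: a=17^3·(≡10), b=17^1·(≡5) mod 17; (10|17)=-1, (5|17)=-1; (−1)^{3·1·8}·(-1)^1·(-1)^3 = +1.
v=19: a=19^2·(≡13), b=19^1·(≡6) mod 19; (13|19)=-1, (6|19)=+1; (−1)^{2·1·9}·(-1)^1·(+1)^2 = -1.
v=∞: -119 < 0 and 7971317 > 0  ⇒  (a,b)_∞ = +1.
(-119, 7971317 / ℚ) ramifies at {19, 23, 29, 37}: a division algebra.

[19, 23, 29, 37]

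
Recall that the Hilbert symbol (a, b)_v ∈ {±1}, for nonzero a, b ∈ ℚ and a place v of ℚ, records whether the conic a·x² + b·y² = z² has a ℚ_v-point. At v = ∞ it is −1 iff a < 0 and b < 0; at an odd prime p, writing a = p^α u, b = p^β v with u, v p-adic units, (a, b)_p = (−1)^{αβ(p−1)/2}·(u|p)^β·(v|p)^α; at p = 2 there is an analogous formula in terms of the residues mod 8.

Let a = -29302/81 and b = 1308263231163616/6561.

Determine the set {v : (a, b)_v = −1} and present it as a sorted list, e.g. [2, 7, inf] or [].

(a, b) ≡ (-598, 46) mod (ℚ^×)²; places V = {2, 3, 7, 13, 23, ∞}.
(a,b)_∞: sgn(-598)=−, sgn(46)=+, so +1.
(a,b)_3: α=-4, u≡2; β=-8, v≡1 (mod 3); (2|3)=-1, (1|3)=+1; sign (−1)^0·-1^-8·+1^-4 = +1.
(a,b)_23: α=1, u≡5; β=3, v≡16 (mod 23); (5|23)=-1, (16|23)=+1; sign (−1)^1·-1^3·+1^1 = +1.
(a,b)_2: α=1, β=5; u≡5, v≡7 (mod 8); ε(u)ε(v)=0·1, αω(v)=1·0, βω(u)=5·1; sum ≡ 1  ⇒  -1.
(a,b)_13: α=1, u≡7; β=4, v≡5 (mod 13); (7|13)=-1, (5|13)=-1; sign (−1)^0·-1^4·-1^1 = -1.
(a,b)_7: α=2, u≡1; β=6, v≡2 (mod 7); (1|7)=+1, (2|7)=+1; sign (−1)^0·+1^6·+1^2 = +1.
(-598, 46 / ℚ) ramifies at {2, 13}: a division algebra.

[2, 13]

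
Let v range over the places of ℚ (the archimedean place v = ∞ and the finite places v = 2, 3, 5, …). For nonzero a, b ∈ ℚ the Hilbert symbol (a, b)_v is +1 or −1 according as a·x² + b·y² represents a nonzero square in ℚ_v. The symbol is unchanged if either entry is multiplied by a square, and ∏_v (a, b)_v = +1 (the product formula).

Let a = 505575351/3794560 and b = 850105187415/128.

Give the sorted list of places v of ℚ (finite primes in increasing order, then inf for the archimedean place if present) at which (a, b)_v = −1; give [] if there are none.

Mod squares: a ≡ 13110, b ≡ 1870. Check v ∈ {∞, 2, 3, 5, 7, 11, 17, 19, 23}.
v=∞: 13110 > 0 and 1870 > 0  ⇒  (a,b)_∞ = +1.
v=7: a=7^-2·(≡6), b=7^0·(≡4) mod 7; (6|7)=-1, (4|7)=+1; (−1)^{-2·0·3}·(-1)^0·(+1)^-2 = +1.
v=19: a=19^1·(≡4), b=19^2·(≡15) mod 19; (4|19)=+1, (15|19)=-1; (−1)^{1·2·9}·(+1)^2·(-1)^1 = -1.
v=5: a=5^-1·(≡3), b=5^1·(≡1) mod 5; (3|5)=-1, (1|5)=+1; (−1)^{-1·1·2}·(-1)^1·(+1)^-1 = -1.
v=3: a=3^7·(≡2), b=3^2·(≡1) mod 3; (2|3)=-1, (1|3)=+1; (−1)^{7·2·1}·(-1)^2·(+1)^7 = +1.
v=17: a=17^0·(≡11), b=17^1·(≡13) mod 17; (11|17)=-1, (13|17)=+1; (−1)^{0·1·8}·(-1)^1·(+1)^0 = -1.
v=23: a=23^3·(≡18), b=23^4·(≡14) mod 23; (18|23)=+1, (14|23)=-1; (−1)^{3·4·11}·(+1)^4·(-1)^3 = -1.
v=11: a=11^-2·(≡5), b=11^1·(≡3) mod 11; (5|11)=+1, (3|11)=+1; (−1)^{-2·1·5}·(+1)^1·(+1)^-2 = +1.
v=2: v_2(a)=-7, v_2(b)=-7; units ≡ 3, 7 (mod 8); ε·ε+αω+βω = 1·1+-7·0+-7·1 ≡ 0  ⇒  (a,b)_2 = +1.
(13110, 1870 / ℚ) ramifies at {5, 17, 19, 23}: a division algebra.

[5, 17, 19, 23]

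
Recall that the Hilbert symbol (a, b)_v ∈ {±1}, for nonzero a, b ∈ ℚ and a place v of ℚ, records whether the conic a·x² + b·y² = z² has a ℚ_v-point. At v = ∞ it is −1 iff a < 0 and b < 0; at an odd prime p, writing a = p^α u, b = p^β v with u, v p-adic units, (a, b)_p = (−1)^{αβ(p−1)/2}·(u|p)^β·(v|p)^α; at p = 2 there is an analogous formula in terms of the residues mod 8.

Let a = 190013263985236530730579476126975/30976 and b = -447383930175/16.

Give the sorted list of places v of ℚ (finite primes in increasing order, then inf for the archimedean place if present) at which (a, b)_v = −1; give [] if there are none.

[7, 17, 23, 29, 41, 47]

Mod squares: a ≡ 391, b ≡ -1988373023. Check v ∈ {∞, 2, 3, 5, 7, 11, 13, 17, 23, 29, 41, 47, 53}.
v=∞: 391 > 0 and -1988373023 < 0  ⇒  (a,b)_∞ = +1.
v=5: a=5^2·(≡4), b=5^2·(≡3) mod 5; (4|5)=+1, (3|5)=-1; (−1)^{2·2·2}·(+1)^2·(-1)^2 = +1.
v=13: a=13^2·(≡12), b=13^1·(≡7) mod 13; (12|13)=+1, (7|13)=-1; (−1)^{2·1·6}·(+1)^1·(-1)^2 = +1.
v=2: v_2(a)=-8, v_2(b)=-4; units ≡ 7, 1 (mod 8); ε·ε+αω+βω = 1·0+-8·0+-4·0 ≡ 0  ⇒  (a,b)_2 = +1.
v=7: a=7^6·(≡3), b=7^1·(≡6) mod 7; (3|7)=-1, (6|7)=-1; (−1)^{6·1·3}·(-1)^1·(-1)^6 = -1.
v=53: a=53^2·(≡20), b=53^0·(≡44) mod 53; (20|53)=-1, (44|53)=+1; (−1)^{2·0·26}·(-1)^0·(+1)^2 = +1.
v=29: a=29^2·(≡26), b=29^1·(≡14) mod 29; (26|29)=-1, (14|29)=-1; (−1)^{2·1·14}·(-1)^1·(-1)^2 = -1.
v=3: a=3^6·(≡1), b=3^2·(≡1) mod 3; (1|3)=+1, (1|3)=+1; (−1)^{6·2·1}·(+1)^2·(+1)^6 = +1.
v=47: a=47^2·(≡31), b=47^1·(≡41) mod 47; (31|47)=-1, (41|47)=-1; (−1)^{2·1·23}·(-1)^1·(-1)^2 = -1.
v=41: a=41^2·(≡24), b=41^1·(≡26) mod 41; (24|41)=-1, (26|41)=-1; (−1)^{2·1·20}·(-1)^1·(-1)^2 = -1.
v=23: a=23^3·(≡15), b=23^1·(≡7) mod 23; (15|23)=-1, (7|23)=-1; (−1)^{3·1·11}·(-1)^1·(-1)^3 = -1.
v=11: a=11^-2·(≡7), b=11^0·(≡1) mod 11; (7|11)=-1, (1|11)=+1; (−1)^{-2·0·5}·(-1)^0·(+1)^-2 = +1.
v=17: a=17^3·(≡12), b=17^1·(≡15) mod 17; (12|17)=-1, (15|17)=+1; (−1)^{3·1·8}·(-1)^1·(+1)^3 = -1.
Ram(391, -1988373023) = {7, 17, 23, 29, 41, 47}; no ℚ_7-point on the conic.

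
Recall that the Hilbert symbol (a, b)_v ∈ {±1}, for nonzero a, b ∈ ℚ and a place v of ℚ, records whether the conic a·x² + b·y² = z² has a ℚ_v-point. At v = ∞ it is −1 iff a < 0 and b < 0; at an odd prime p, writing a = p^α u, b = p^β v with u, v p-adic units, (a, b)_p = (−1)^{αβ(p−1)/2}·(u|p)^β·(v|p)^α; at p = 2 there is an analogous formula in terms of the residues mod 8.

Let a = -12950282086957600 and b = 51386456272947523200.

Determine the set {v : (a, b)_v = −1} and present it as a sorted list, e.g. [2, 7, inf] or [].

(a, b) ≡ (-34, 28842) mod (ℚ^×)²; places V = {2, 3, 5, 7, 11, 17, 19, 23, 29, ∞}.
(a,b)_3: α=0, u≡2; β=7, v≡2 (mod 3); (2|3)=-1, (2|3)=-1; sign (−1)^0·-1^7·-1^0 = -1.
(a,b)_19: α=2, u≡16; β=3, v≡6 (mod 19); (16|19)=+1, (6|19)=+1; sign (−1)^0·+1^3·+1^2 = +1.
(a,b)_5: α=2, u≡1; β=2, v≡3 (mod 5); (1|5)=+1, (3|5)=-1; sign (−1)^0·+1^2·-1^2 = +1.
(a,b)_∞: sgn(-34)=−, sgn(28842)=+, so +1.
(a,b)_11: α=2, u≡2; β=5, v≡3 (mod 11); (2|11)=-1, (3|11)=+1; sign (−1)^0·-1^5·+1^2 = -1.
(a,b)_7: α=2, u≡4; β=0, v≡4 (mod 7); (4|7)=+1, (4|7)=+1; sign (−1)^0·+1^0·+1^2 = +1.
(a,b)_23: α=2, u≡12; β=1, v≡18 (mod 23); (12|23)=+1, (18|23)=+1; sign (−1)^0·+1^1·+1^2 = +1.
(a,b)_17: α=1, u≡1; β=2, v≡6 (mod 17); (1|17)=+1, (6|17)=-1; sign (−1)^0·+1^2·-1^1 = -1.
(a,b)_29: α=2, u≡23; β=0, v≡23 (mod 29); (23|29)=+1, (23|29)=+1; sign (−1)^0·+1^0·+1^2 = +1.
(a,b)_2: α=5, β=7; u≡7, v≡5 (mod 8); ε(u)ε(v)=1·0, αω(v)=5·1, βω(u)=7·0; sum ≡ 1  ⇒  -1.
(-34, 28842 / ℚ) ramifies at {2, 3, 11, 17}: a division algebra.

[2, 3, 11, 17]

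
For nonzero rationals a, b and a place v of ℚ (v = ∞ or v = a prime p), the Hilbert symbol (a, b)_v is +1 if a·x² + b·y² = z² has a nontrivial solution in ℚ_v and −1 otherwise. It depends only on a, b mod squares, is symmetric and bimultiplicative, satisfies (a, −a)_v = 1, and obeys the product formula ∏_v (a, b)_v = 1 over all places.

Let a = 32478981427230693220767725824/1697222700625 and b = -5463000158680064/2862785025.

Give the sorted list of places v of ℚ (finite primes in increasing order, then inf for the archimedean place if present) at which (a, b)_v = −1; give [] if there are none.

[7, 11, 19, 23]

Mod squares: a ≡ 3289, b ≡ -7436429. Check v ∈ {∞, 2, 3, 5, 7, 11, 13, 17, 19, 23, 29, 31, 41}.
v=∞: 3289 > 0 and -7436429 < 0  ⇒  (a,b)_∞ = +1.
v=13: a=13^3·(≡11), b=13^1·(≡5) mod 13; (11|13)=-1, (5|13)=-1; (−1)^{3·1·6}·(-1)^1·(-1)^3 = +1.
v=19: a=19^2·(≡13), b=19^1·(≡7) mod 19; (13|19)=-1, (7|19)=+1; (−1)^{2·1·9}·(-1)^1·(+1)^2 = -1.
v=7: a=7^10·(≡5), b=7^3·(≡4) mod 7; (5|7)=-1, (4|7)=+1; (−1)^{10·3·3}·(-1)^3·(+1)^10 = -1.
v=31: a=31^-2·(≡22), b=31^0·(≡11) mod 31; (22|31)=-1, (11|31)=-1; (−1)^{-2·0·15}·(-1)^0·(-1)^-2 = +1.
v=17: a=17^2·(≡13), b=17^1·(≡7) mod 17; (13|17)=+1, (7|17)=-1; (−1)^{2·1·8}·(+1)^1·(-1)^2 = +1.
v=11: a=11^5·(≡10), b=11^5·(≡6) mod 11; (10|11)=-1, (6|11)=-1; (−1)^{5·5·5}·(-1)^5·(-1)^5 = -1.
v=3: a=3^0·(≡1), b=3^-4·(≡1) mod 3; (1|3)=+1, (1|3)=+1; (−1)^{0·-4·1}·(+1)^-4·(+1)^0 = +1.
v=5: a=5^-4·(≡4), b=5^-2·(≡1) mod 5; (4|5)=+1, (1|5)=+1; (−1)^{-4·-2·2}·(+1)^-2·(+1)^-4 = +1.
v=29: a=29^0·(≡2), b=29^-2·(≡12) mod 29; (2|29)=-1, (12|29)=-1; (−1)^{0·-2·14}·(-1)^-2·(-1)^0 = +1.
v=23: a=23^3·(≡11), b=23^1·(≡14) mod 23; (11|23)=-1, (14|23)=-1; (−1)^{3·1·11}·(-1)^1·(-1)^3 = -1.
v=41: a=41^-4·(≡20), b=41^-2·(≡11) mod 41; (20|41)=+1, (11|41)=-1; (−1)^{-4·-2·20}·(+1)^-2·(-1)^-4 = +1.
v=2: v_2(a)=8, v_2(b)=10; units ≡ 1, 3 (mod 8); ε·ε+αω+βω = 0·1+8·1+10·0 ≡ 0  ⇒  (a,b)_2 = +1.
Ram(3289, -7436429) = {7, 11, 19, 23}; no ℚ_7-point on the conic.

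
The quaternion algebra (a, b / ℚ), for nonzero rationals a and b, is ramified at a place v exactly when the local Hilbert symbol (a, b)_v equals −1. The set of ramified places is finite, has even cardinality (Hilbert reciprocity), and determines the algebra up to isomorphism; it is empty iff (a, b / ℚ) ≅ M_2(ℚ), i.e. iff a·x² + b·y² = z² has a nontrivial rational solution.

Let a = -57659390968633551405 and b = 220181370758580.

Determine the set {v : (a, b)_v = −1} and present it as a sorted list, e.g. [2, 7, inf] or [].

Mod squares: a ≡ -1072445, b ≡ 3887108445. Check v ∈ {∞, 2, 3, 5, 7, 11, 17, 19, 23, 31, 37, 47}.
v=∞: -1072445 < 0 and 3887108445 > 0  ⇒  (a,b)_∞ = +1.
v=5: a=5^1·(≡4), b=5^1·(≡1) mod 5; (4|5)=+1, (1|5)=+1; (−1)^{1·1·2}·(+1)^1·(+1)^1 = +1.
v=7: a=7^2·(≡2), b=7^2·(≡3) mod 7; (2|7)=+1, (3|7)=-1; (−1)^{2·2·3}·(+1)^2·(-1)^2 = +1.
v=19: a=19^2·(≡13), b=19^1·(≡2) mod 19; (13|19)=-1, (2|19)=-1; (−1)^{2·1·9}·(-1)^1·(-1)^2 = -1.
v=47: a=47^2·(≡21), b=47^1·(≡22) mod 47; (21|47)=+1, (22|47)=-1; (−1)^{2·1·23}·(+1)^1·(-1)^2 = +1.
v=2: v_2(a)=0, v_2(b)=2; units ≡ 3, 5 (mod 8); ε·ε+αω+βω = 1·0+0·1+2·1 ≡ 0  ⇒  (a,b)_2 = +1.
v=23: a=23^2·(≡19), b=23^1·(≡13) mod 23; (19|23)=-1, (13|23)=+1; (−1)^{2·1·11}·(-1)^1·(+1)^2 = -1.
v=3: a=3^2·(≡1), b=3^1·(≡1) mod 3; (1|3)=+1, (1|3)=+1; (−1)^{2·1·1}·(+1)^1·(+1)^2 = +1.
v=31: a=31^1·(≡18), b=31^1·(≡10) mod 31; (18|31)=+1, (10|31)=+1; (−1)^{1·1·15}·(+1)^1·(+1)^1 = -1.
v=37: a=37^1·(≡32), b=37^1·(≡3) mod 37; (32|37)=-1, (3|37)=+1; (−1)^{1·1·18}·(-1)^1·(+1)^1 = -1.
v=17: a=17^3·(≡16), b=17^2·(≡8) mod 17; (16|17)=+1, (8|17)=+1; (−1)^{3·2·8}·(+1)^2·(+1)^3 = +1.
v=11: a=11^1·(≡9), b=11^1·(≡10) mod 11; (9|11)=+1, (10|11)=-1; (−1)^{1·1·5}·(+1)^1·(-1)^1 = +1.
(-1072445, 3887108445 / ℚ) ramifies at {19, 23, 31, 37}: a division algebra.

[19, 23, 31, 37]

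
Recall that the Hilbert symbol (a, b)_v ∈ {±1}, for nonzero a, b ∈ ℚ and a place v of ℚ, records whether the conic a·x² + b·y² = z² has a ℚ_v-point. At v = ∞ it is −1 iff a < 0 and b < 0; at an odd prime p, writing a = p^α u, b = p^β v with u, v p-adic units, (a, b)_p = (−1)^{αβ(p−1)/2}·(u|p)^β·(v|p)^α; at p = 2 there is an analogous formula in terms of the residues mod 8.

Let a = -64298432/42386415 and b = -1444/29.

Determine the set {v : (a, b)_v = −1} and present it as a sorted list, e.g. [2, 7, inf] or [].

Mod squares: a ≡ -345, b ≡ -29. Check v ∈ {∞, 2, 3, 5, 11, 19, 23, 29, 41}.
v=19: a=19^2·(≡6), b=19^2·(≡11) mod 19; (6|19)=+1, (11|19)=+1; (−1)^{2·2·9}·(+1)^2·(+1)^2 = +1.
v=5: a=5^-1·(≡1), b=5^0·(≡4) mod 5; (1|5)=+1, (4|5)=+1; (−1)^{-1·0·2}·(+1)^0·(+1)^-1 = +1.
v=∞: -345 < 0 and -29 < 0  ⇒  (a,b)_∞ = -1.
v=41: a=41^-4·(≡7), b=41^0·(≡11) mod 41; (7|41)=-1, (11|41)=-1; (−1)^{-4·0·20}·(-1)^0·(-1)^-4 = +1.
v=23: a=23^1·(≡8), b=23^0·(≡20) mod 23; (8|23)=+1, (20|23)=-1; (−1)^{1·0·11}·(+1)^0·(-1)^1 = -1.
v=29: a=29^0·(≡11), b=29^-1·(≡6) mod 29; (11|29)=-1, (6|29)=+1; (−1)^{0·-1·14}·(-1)^-1·(+1)^0 = -1.
v=3: a=3^-1·(≡2), b=3^0·(≡1) mod 3; (2|3)=-1, (1|3)=+1; (−1)^{-1·0·1}·(-1)^0·(+1)^-1 = +1.
v=2: v_2(a)=6, v_2(b)=2; units ≡ 7, 3 (mod 8); ε·ε+αω+βω = 1·1+6·1+2·0 ≡ 1  ⇒  (a,b)_2 = -1.
v=11: a=11^2·(≡8), b=11^0·(≡9) mod 11; (8|11)=-1, (9|11)=+1; (−1)^{2·0·5}·(-1)^0·(+1)^2 = +1.
Ram(-345, -29) = {2, 23, 29, ∞}; no ℚ_2-point on the conic.

[2, 23, 29, inf]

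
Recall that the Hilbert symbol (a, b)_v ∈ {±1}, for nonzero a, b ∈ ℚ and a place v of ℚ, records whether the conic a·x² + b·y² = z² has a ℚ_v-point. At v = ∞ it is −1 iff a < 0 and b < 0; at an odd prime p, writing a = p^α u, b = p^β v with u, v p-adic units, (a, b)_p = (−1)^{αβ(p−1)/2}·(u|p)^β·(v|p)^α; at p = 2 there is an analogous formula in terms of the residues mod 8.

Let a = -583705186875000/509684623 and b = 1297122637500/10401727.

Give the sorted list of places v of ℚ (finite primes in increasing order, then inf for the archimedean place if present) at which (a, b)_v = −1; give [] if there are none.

(a, b) ≡ (-1330, 665) mod (ℚ^×)²; places V = {2, 3, 5, 7, 19, 23, 41, 53, ∞}.
(a,b)_23: α=-2, u≡6; β=-2, v≡11 (mod 23); (6|23)=+1, (11|23)=-1; sign (−1)^0·+1^-2·-1^-2 = +1.
(a,b)_7: α=-3, u≡6; β=-1, v≡4 (mod 7); (6|7)=-1, (4|7)=+1; sign (−1)^1·-1^-1·+1^-3 = +1.
(a,b)_3: α=4, u≡2; β=2, v≡2 (mod 3); (2|3)=-1, (2|3)=-1; sign (−1)^0·-1^2·-1^4 = +1.
(a,b)_2: α=3, β=2; u≡7, v≡1 (mod 8); ε(u)ε(v)=1·0, αω(v)=3·0, βω(u)=2·0; sum ≡ 0  ⇒  +1.
(a,b)_5: α=7, u≡1; β=5, v≡2 (mod 5); (1|5)=+1, (2|5)=-1; sign (−1)^0·+1^5·-1^7 = -1.
(a,b)_53: α=-2, u≡23; β=-2, v≡28 (mod 53); (23|53)=-1, (28|53)=+1; sign (−1)^0·-1^-2·+1^-2 = +1.
(a,b)_∞: sgn(-1330)=−, sgn(665)=+, so +1.
(a,b)_19: α=3, u≡6; β=3, v≡11 (mod 19); (6|19)=+1, (11|19)=+1; sign (−1)^1·+1^3·+1^3 = -1.
(a,b)_41: α=2, u≡18; β=2, v≡21 (mod 41); (18|41)=+1, (21|41)=+1; sign (−1)^0·+1^2·+1^2 = +1.
|Ram(-1330, 665)| = 2, even; anisotropic at {5, 19}.

[5, 19]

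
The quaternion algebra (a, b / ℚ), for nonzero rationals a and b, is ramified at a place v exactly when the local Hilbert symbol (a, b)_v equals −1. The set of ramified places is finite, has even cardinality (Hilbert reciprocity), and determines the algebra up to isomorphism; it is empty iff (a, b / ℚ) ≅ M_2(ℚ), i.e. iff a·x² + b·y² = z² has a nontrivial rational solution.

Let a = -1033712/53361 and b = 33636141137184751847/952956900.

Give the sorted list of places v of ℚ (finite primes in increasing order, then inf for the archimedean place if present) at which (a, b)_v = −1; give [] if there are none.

[11, 17]

(a, b) ≡ (-23, 5423) mod (ℚ^×)²; places V = {2, 3, 5, 7, 11, 17, 23, 29, 53, ∞}.
(a,b)_17: α=0, u≡5; β=1, v≡16 (mod 17); (5|17)=-1, (16|17)=+1; sign (−1)^0·-1^1·+1^0 = -1.
(a,b)_53: α=2, u≡5; β=6, v≡43 (mod 53); (5|53)=-1, (43|53)=+1; sign (−1)^0·-1^6·+1^2 = +1.
(a,b)_5: α=0, u≡3; β=-2, v≡2 (mod 5); (3|5)=-1, (2|5)=-1; sign (−1)^0·-1^-2·-1^0 = +1.
(a,b)_2: α=4, β=-2; u≡1, v≡7 (mod 8); ε(u)ε(v)=0·1, αω(v)=4·0, βω(u)=-2·0; sum ≡ 0  ⇒  +1.
(a,b)_∞: sgn(-23)=−, sgn(5423)=+, so +1.
(a,b)_11: α=-2, u≡2; β=1, v≡3 (mod 11); (2|11)=-1, (3|11)=+1; sign (−1)^0·-1^1·+1^-2 = -1.
(a,b)_3: α=-2, u≡1; β=-4, v≡2 (mod 3); (1|3)=+1, (2|3)=-1; sign (−1)^0·+1^-4·-1^-2 = +1.
(a,b)_29: α=0, u≡22; β=1, v≡24 (mod 29); (22|29)=+1, (24|29)=+1; sign (−1)^0·+1^1·+1^0 = +1.
(a,b)_23: α=1, u≡21; β=4, v≡16 (mod 23); (21|23)=-1, (16|23)=+1; sign (−1)^0·-1^4·+1^1 = +1.
(a,b)_7: α=-2, u≡5; β=-6, v≡3 (mod 7); (5|7)=-1, (3|7)=-1; sign (−1)^0·-1^-6·-1^-2 = +1.
|Ram(-23, 5423)| = 2, even; anisotropic at {11, 17}.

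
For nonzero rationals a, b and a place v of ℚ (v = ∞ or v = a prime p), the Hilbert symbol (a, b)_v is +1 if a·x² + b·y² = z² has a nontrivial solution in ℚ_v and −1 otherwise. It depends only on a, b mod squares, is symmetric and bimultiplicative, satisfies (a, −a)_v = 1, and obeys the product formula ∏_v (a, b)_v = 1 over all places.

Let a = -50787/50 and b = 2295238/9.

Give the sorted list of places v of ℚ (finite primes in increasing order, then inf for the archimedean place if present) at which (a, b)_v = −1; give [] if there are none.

Mod squares: a ≡ -1254, b ≡ 22. Check v ∈ {∞, 2, 3, 5, 11, 17, 19}.
v=11: a=11^1·(≡6), b=11^1·(≡6) mod 11; (6|11)=-1, (6|11)=-1; (−1)^{1·1·5}·(-1)^1·(-1)^1 = -1.
v=3: a=3^5·(≡2), b=3^-2·(≡1) mod 3; (2|3)=-1, (1|3)=+1; (−1)^{5·-2·1}·(-1)^-2·(+1)^5 = +1.
v=19: a=19^1·(≡10), b=19^2·(≡14) mod 19; (10|19)=-1, (14|19)=-1; (−1)^{1·2·9}·(-1)^2·(-1)^1 = -1.
v=5: a=5^-2·(≡4), b=5^0·(≡2) mod 5; (4|5)=+1, (2|5)=-1; (−1)^{-2·0·2}·(+1)^0·(-1)^-2 = +1.
v=2: v_2(a)=-1, v_2(b)=1; units ≡ 5, 3 (mod 8); ε·ε+αω+βω = 0·1+-1·1+1·1 ≡ 0  ⇒  (a,b)_2 = +1.
v=∞: -1254 < 0 and 22 > 0  ⇒  (a,b)_∞ = +1.
v=17: a=17^0·(≡8), b=17^2·(≡6) mod 17; (8|17)=+1, (6|17)=-1; (−1)^{0·2·8}·(+1)^2·(-1)^0 = +1.
(-1254, 22 / ℚ) ramifies at {11, 19}: a division algebra.

[11, 19]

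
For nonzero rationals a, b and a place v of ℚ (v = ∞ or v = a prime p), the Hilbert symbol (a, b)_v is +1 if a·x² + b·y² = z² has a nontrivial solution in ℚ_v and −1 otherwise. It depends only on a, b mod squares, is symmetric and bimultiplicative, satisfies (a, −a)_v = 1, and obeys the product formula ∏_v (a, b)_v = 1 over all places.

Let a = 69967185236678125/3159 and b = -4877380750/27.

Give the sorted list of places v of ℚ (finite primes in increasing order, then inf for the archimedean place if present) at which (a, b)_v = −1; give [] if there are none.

[13, 17]

(a, b) ≡ (3315, -5610) mod (ℚ^×)²; places V = {2, 3, 5, 11, 13, 17, 19, ∞}.
(a,b)_13: α=-1, u≡5; β=0, v≡5 (mod 13); (5|13)=-1, (5|13)=-1; sign (−1)^0·-1^0·-1^-1 = -1.
(a,b)_11: α=2, u≡9; β=1, v≡7 (mod 11); (9|11)=+1, (7|11)=-1; sign (−1)^0·+1^1·-1^2 = +1.
(a,b)_19: α=4, u≡11; β=2, v≡14 (mod 19); (11|19)=+1, (14|19)=-1; sign (−1)^0·+1^2·-1^4 = +1.
(a,b)_17: α=5, u≡15; β=3, v≡5 (mod 17); (15|17)=+1, (5|17)=-1; sign (−1)^0·+1^3·-1^5 = -1.
(a,b)_3: α=-5, u≡1; β=-3, v≡2 (mod 3); (1|3)=+1, (2|3)=-1; sign (−1)^1·+1^-3·-1^-5 = +1.
(a,b)_5: α=5, u≡3; β=3, v≡2 (mod 5); (3|5)=-1, (2|5)=-1; sign (−1)^0·-1^3·-1^5 = +1.
(a,b)_2: α=0, β=1; u≡3, v≡3 (mod 8); ε(u)ε(v)=1·1, αω(v)=0·1, βω(u)=1·1; sum ≡ 0  ⇒  +1.
(a,b)_∞: sgn(3315)=+, sgn(-5610)=−, so +1.
Ram(3315, -5610) = {13, 17}; no ℚ_13-point on the conic.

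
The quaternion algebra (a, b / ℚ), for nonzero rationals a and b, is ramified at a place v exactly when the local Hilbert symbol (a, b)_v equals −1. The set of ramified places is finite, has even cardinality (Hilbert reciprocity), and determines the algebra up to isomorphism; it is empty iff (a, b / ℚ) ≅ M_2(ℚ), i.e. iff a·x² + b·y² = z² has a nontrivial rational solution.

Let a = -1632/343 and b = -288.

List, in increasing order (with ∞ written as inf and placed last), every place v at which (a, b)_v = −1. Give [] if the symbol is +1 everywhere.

[7, inf]

Mod squares: a ≡ -714, b ≡ -2. Check v ∈ {∞, 2, 3, 7, 17}.
v=17: a=17^1·(≡2), b=17^0·(≡1) mod 17; (2|17)=+1, (1|17)=+1; (−1)^{1·0·8}·(+1)^0·(+1)^1 = +1.
v=3: a=3^1·(≡2), b=3^2·(≡1) mod 3; (2|3)=-1, (1|3)=+1; (−1)^{1·2·1}·(-1)^2·(+1)^1 = +1.
v=7: a=7^-3·(≡6), b=7^0·(≡6) mod 7; (6|7)=-1, (6|7)=-1; (−1)^{-3·0·3}·(-1)^0·(-1)^-3 = -1.
v=∞: -714 < 0 and -2 < 0  ⇒  (a,b)_∞ = -1.
v=2: v_2(a)=5, v_2(b)=5; units ≡ 3, 7 (mod 8); ε·ε+αω+βω = 1·1+5·0+5·1 ≡ 0  ⇒  (a,b)_2 = +1.
|Ram(-714, -2)| = 2, even; anisotropic at {7, ∞}.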